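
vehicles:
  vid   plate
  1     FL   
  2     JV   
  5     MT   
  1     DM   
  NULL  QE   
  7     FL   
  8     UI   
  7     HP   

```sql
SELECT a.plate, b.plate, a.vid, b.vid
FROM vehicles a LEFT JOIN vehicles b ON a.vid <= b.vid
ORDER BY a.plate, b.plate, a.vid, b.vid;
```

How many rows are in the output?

LEFT JOIN keeps every row from `vehicles a`; unmatched rows get NULL for `vehicles b`'s columns.
Matching on a.vid <= b.vid. A NULL in a compared column never satisfies the condition.
- a row (vid=1): matches 7 b row(s) → 7 output row(s).
- a row (vid=2): matches 5 b row(s) → 5 output row(s).
- a row (vid=5): matches 4 b row(s) → 4 output row(s).
- a row (vid=1): matches 7 b row(s) → 7 output row(s).
- a row (vid=NULL): no match → kept, b columns NULL.
- a row (vid=7): matches 3 b row(s) → 3 output row(s).
- a row (vid=8): matches 1 b row(s) → 1 output row(s).
- a row (vid=7): matches 3 b row(s) → 3 output row(s).
Total: 30 matched + 1 padded = 31 rows.

31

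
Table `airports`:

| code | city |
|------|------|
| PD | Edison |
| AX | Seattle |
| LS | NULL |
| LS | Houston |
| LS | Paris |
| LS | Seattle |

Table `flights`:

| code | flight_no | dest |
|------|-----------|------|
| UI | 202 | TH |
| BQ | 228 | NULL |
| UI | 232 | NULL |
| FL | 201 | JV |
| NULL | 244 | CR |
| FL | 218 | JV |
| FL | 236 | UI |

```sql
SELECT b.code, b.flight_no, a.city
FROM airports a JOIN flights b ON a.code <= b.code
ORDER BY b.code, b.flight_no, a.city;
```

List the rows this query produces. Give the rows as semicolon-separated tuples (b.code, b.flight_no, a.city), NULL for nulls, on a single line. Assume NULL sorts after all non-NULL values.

(BQ, 228, Seattle); (FL, 201, Seattle); (FL, 218, Seattle); (FL, 236, Seattle); (UI, 202, Edison); (UI, 202, Houston); (UI, 202, Paris); (UI, 202, Seattle); (UI, 202, Seattle); (UI, 202, NULL); (UI, 232, Edison); (UI, 232, Houston); (UI, 232, Paris); (UI, 232, Seattle); (UI, 232, Seattle); (UI, 232, NULL)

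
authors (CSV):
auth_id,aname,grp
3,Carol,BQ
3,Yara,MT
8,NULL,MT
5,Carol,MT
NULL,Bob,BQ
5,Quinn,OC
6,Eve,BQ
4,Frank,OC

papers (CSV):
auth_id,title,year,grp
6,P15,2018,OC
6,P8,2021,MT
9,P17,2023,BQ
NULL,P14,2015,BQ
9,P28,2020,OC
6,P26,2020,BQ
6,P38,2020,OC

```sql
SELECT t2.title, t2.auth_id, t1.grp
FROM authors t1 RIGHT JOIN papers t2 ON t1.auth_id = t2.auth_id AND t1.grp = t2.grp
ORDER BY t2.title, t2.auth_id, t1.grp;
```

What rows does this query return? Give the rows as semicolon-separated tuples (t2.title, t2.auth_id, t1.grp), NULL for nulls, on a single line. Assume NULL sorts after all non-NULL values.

(P14, NULL, NULL); (P15, 6, NULL); (P17, 9, NULL); (P26, 6, BQ); (P28, 9, NULL); (P38, 6, NULL); (P8, 6, NULL)

RIGHT JOIN keeps every row from `papers`; unmatched rows get NULL for `authors`'s columns.
Matching on t1.auth_id = t2.auth_id AND t1.grp = t2.grp. A NULL in a compared column never satisfies the condition.
- t1[0] auth_id=3, grp=BQ → no match.
- t1[1] auth_id=3, grp=MT → no match.
- t1[2] auth_id=8, grp=MT → no match.
- t1[3] auth_id=5, grp=MT → no match.
- t1[4] auth_id=NULL, grp=BQ → no match.
- t1[5] auth_id=5, grp=OC → no match.
- t1[6] auth_id=6, grp=BQ → 1 match(es) in t2 → 1 row(s).
- t1[7] auth_id=4, grp=OC → no match.
- 6 t2 row(s) had no t1 match → kept, t1 columns NULL.
After projecting and ordering:
t2.title | t2.auth_id | t1.grp
P14 | NULL | NULL
P15 | 6 | NULL
P17 | 9 | NULL
P26 | 6 | BQ
P28 | 9 | NULL
P38 | 6 | NULL
P8 | 6 | NULL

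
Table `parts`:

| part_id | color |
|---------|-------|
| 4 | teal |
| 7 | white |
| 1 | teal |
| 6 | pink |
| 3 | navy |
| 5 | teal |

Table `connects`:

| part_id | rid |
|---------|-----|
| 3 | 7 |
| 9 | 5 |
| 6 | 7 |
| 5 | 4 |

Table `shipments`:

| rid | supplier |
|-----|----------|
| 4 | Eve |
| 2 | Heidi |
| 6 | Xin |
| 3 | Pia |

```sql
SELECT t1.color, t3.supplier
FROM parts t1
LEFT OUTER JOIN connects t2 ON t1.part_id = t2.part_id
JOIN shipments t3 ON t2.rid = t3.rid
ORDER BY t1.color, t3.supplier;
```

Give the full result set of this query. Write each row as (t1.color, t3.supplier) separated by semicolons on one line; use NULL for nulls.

(teal, Eve)

Step 1 — t1 LEFT JOIN t2 on part_id → 6 row(s).
Then INNER JOIN `shipments t3` on rid: keep only rows whose t2.rid appears in t3.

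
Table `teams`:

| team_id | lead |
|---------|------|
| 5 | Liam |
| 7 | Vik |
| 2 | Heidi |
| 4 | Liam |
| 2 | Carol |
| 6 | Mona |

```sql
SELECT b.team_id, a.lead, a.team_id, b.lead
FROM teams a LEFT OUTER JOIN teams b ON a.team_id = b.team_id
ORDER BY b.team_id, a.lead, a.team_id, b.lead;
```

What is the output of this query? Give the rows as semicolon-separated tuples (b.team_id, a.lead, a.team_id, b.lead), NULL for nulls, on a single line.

LEFT JOIN keeps every row from `teams a`; unmatched rows get NULL for `teams b`'s columns.
Matching on a.team_id = b.team_id.
- a[0] team_id=5 → 1 match(es) in b → 1 row(s).
- a[1] team_id=7 → 1 match(es) in b → 1 row(s).
- a[2] team_id=2 → 2 match(es) in b → 2 row(s).
- a[3] team_id=4 → 1 match(es) in b → 1 row(s).
- a[4] team_id=2 → 2 match(es) in b → 2 row(s).
- a[5] team_id=6 → 1 match(es) in b → 1 row(s).
After projecting and ordering:
b.team_id | a.lead | a.team_id | b.lead
2 | Carol | 2 | Carol
2 | Carol | 2 | Heidi
2 | Heidi | 2 | Carol
2 | Heidi | 2 | Heidi
4 | Liam | 4 | Liam
5 | Liam | 5 | Liam
6 | Mona | 6 | Mona
7 | Vik | 7 | Vik

(2, Carol, 2, Carol); (2, Carol, 2, Heidi); (2, Heidi, 2, Carol); (2, Heidi, 2, Heidi); (4, Liam, 4, Liam); (5, Liam, 5, Liam); (6, Mona, 6, Mona); (7, Vik, 7, Vik)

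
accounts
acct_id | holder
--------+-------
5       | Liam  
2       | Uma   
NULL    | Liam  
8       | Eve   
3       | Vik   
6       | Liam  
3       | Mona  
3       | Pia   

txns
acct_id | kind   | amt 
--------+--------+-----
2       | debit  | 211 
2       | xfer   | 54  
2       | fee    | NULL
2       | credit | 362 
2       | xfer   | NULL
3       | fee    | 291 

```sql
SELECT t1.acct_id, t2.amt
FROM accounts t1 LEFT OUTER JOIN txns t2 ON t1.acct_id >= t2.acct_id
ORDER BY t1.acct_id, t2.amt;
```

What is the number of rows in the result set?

42

LEFT JOIN keeps every row from `accounts`; unmatched rows get NULL for `txns`'s columns.
Matching on t1.acct_id >= t2.acct_id. A NULL in a compared column never satisfies the condition.
- t1[0] acct_id=5 → 6 match(es) in t2 → 6 row(s).
- t1[1] acct_id=2 → 5 match(es) in t2 → 5 row(s).
- t1[2] acct_id=NULL → no match; kept with NULLs on the t2 side.
- t1[3] acct_id=8 → 6 match(es) in t2 → 6 row(s).
- t1[4] acct_id=3 → 6 match(es) in t2 → 6 row(s).
- t1[5] acct_id=6 → 6 match(es) in t2 → 6 row(s).
- t1[6] acct_id=3 → 6 match(es) in t2 → 6 row(s).
- t1[7] acct_id=3 → 6 match(es) in t2 → 6 row(s).
Total: 41 matched + 1 padded = 42 rows.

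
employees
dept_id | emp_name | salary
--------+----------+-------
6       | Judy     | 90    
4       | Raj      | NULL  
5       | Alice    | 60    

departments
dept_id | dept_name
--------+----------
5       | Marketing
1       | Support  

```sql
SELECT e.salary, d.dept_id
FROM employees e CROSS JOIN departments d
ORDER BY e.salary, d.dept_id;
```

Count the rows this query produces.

6

CROSS JOIN pairs every row of `employees` with every row of `departments`: 3 × 2 = 6 rows.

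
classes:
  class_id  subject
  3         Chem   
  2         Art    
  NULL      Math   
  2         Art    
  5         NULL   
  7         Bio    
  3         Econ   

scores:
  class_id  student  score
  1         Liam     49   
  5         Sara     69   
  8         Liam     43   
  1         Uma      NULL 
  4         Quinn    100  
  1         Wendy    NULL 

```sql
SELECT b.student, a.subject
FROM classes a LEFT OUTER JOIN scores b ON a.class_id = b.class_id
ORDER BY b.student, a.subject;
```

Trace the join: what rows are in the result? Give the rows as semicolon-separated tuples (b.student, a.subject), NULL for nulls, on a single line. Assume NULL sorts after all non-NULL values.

LEFT JOIN keeps every row from `classes`; unmatched rows get NULL for `scores`'s columns.
Matching on a.class_id = b.class_id. A NULL in a compared column never satisfies the condition.
- a[0] class_id=3 → no match; kept with NULLs on the b side.
- a[1] class_id=2 → no match; kept with NULLs on the b side.
- a[2] class_id=NULL → no match; kept with NULLs on the b side.
- a[3] class_id=2 → no match; kept with NULLs on the b side.
- a[4] class_id=5 → 1 match(es) in b → 1 row(s).
- a[5] class_id=7 → no match; kept with NULLs on the b side.
- a[6] class_id=3 → no match; kept with NULLs on the b side.
After projecting and ordering:
b.student | a.subject
Sara | NULL
NULL | Art
NULL | Art
NULL | Bio
NULL | Chem
NULL | Econ
NULL | Math

(Sara, NULL); (NULL, Art); (NULL, Art); (NULL, Bio); (NULL, Chem); (NULL, Econ); (NULL, Math)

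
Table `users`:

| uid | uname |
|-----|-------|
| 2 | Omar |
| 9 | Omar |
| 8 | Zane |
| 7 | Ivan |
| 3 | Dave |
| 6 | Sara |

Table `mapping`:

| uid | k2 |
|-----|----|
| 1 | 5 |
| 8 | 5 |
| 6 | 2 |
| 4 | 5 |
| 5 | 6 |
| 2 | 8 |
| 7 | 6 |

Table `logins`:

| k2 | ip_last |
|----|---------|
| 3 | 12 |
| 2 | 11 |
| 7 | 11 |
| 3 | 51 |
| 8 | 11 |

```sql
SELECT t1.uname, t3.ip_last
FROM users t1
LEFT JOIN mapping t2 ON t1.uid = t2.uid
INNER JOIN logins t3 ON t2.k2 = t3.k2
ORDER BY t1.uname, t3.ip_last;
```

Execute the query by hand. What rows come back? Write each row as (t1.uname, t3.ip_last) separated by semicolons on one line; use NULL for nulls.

(Omar, 11); (Sara, 11)

Joins associate left-to-right: users LEFT JOIN mapping on uid gives 6 intermediate row(s).
Then INNER JOIN `logins t3` on k2: keep only rows whose t2.k2 appears in t3.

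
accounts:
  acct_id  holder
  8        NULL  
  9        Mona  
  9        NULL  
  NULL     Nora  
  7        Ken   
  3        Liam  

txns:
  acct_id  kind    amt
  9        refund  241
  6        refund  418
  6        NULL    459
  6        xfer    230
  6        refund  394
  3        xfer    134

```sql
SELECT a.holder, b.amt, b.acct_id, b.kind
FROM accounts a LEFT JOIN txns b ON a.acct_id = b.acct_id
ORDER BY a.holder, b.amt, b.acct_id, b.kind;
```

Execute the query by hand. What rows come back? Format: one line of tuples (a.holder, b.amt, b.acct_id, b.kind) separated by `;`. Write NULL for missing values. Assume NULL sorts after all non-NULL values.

(Ken, NULL, NULL, NULL); (Liam, 134, 3, xfer); (Mona, 241, 9, refund); (Nora, NULL, NULL, NULL); (NULL, 241, 9, refund); (NULL, NULL, NULL, NULL)

LEFT JOIN keeps every row from `accounts`; unmatched rows get NULL for `txns`'s columns.
Matching on a.acct_id = b.acct_id. A NULL in a compared column never satisfies the condition.
- a[0] acct_id=8 → no match; kept with NULLs on the b side.
- a[1] acct_id=9 → 1 match(es) in b → 1 row(s).
- a[2] acct_id=9 → 1 match(es) in b → 1 row(s).
- a[3] acct_id=NULL → no match; kept with NULLs on the b side.
- a[4] acct_id=7 → no match; kept with NULLs on the b side.
- a[5] acct_id=3 → 1 match(es) in b → 1 row(s).
After projecting and ordering:
a.holder | b.amt | b.acct_id | b.kind
Ken | NULL | NULL | NULL
Liam | 134 | 3 | xfer
Mona | 241 | 9 | refund
Nora | NULL | NULL | NULL
NULL | 241 | 9 | refund
NULL | NULL | NULL | NULL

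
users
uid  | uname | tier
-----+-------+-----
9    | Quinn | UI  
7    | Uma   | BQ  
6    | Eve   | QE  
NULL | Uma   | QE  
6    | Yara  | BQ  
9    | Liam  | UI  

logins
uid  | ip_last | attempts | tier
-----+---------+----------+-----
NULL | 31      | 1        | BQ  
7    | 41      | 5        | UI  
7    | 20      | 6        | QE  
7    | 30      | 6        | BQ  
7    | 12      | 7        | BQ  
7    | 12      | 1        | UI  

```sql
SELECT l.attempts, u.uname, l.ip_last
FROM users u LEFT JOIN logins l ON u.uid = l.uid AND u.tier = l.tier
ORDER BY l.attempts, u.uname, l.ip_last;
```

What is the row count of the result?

7

LEFT JOIN keeps every row from `users`; unmatched rows get NULL for `logins`'s columns.
Matching on u.uid = l.uid AND u.tier = l.tier. A NULL in a compared column never satisfies the condition.
- uid=9, tier=UI: no l row matches, row kept with l columns NULL.
- uid=7, tier=BQ: 2 matching l row(s), so 2 row(s) emitted.
- uid=6, tier=QE: no l row matches, row kept with l columns NULL.
- uid=NULL, tier=QE: no l row matches, row kept with l columns NULL.
- uid=6, tier=BQ: no l row matches, row kept with l columns NULL.
- uid=9, tier=UI: no l row matches, row kept with l columns NULL.
Total: 2 matched + 5 padded = 7 rows.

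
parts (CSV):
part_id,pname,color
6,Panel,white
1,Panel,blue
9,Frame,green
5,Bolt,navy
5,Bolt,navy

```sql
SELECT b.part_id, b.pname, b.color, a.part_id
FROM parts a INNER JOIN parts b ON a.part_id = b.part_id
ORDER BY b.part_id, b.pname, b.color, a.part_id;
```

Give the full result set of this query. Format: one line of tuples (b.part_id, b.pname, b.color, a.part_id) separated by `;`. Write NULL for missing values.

(1, Panel, blue, 1); (5, Bolt, navy, 5); (5, Bolt, navy, 5); (5, Bolt, navy, 5); (5, Bolt, navy, 5); (6, Panel, white, 6); (9, Frame, green, 9)

INNER JOIN keeps only pairs where the ON condition holds.
Matching on a.part_id = b.part_id.
- part_id=6: 1 matching b row(s), so 1 row(s) emitted.
- part_id=1: 1 matching b row(s), so 1 row(s) emitted.
- part_id=9: 1 matching b row(s), so 1 row(s) emitted.
- part_id=5: 2 matching b row(s), so 2 row(s) emitted.
- part_id=5: 2 matching b row(s), so 2 row(s) emitted.
After projecting and ordering:
b.part_id | b.pname | b.color | a.part_id
1 | Panel | blue | 1
5 | Bolt | navy | 5
5 | Bolt | navy | 5
5 | Bolt | navy | 5
5 | Bolt | navy | 5
6 | Panel | white | 6
9 | Frame | green | 9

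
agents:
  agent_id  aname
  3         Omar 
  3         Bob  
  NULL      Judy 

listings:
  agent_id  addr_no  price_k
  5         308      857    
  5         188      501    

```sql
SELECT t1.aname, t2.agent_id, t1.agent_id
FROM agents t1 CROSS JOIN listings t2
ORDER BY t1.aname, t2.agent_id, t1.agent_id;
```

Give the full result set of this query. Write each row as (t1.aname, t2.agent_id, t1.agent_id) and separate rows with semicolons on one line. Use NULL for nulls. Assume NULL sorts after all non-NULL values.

(Bob, 5, 3); (Bob, 5, 3); (Judy, 5, NULL); (Judy, 5, NULL); (Omar, 5, 3); (Omar, 5, 3)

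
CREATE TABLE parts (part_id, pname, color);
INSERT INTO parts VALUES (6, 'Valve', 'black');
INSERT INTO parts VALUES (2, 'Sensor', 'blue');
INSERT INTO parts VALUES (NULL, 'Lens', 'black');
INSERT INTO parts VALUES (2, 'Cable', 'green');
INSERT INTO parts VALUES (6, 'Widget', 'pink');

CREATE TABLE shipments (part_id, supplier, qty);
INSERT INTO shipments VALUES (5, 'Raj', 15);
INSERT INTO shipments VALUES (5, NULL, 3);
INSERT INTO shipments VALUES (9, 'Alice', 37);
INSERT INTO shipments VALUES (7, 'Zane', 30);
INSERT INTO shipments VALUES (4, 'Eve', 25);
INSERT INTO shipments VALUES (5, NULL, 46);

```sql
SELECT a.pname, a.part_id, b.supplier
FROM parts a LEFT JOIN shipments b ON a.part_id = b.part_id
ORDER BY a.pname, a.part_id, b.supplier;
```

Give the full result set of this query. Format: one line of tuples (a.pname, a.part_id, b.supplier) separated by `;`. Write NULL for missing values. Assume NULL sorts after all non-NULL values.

LEFT JOIN keeps every row from `parts`; unmatched rows get NULL for `shipments`'s columns.
Matching on a.part_id = b.part_id. A NULL in a compared column never satisfies the condition.
- a row (part_id=6): no match → kept, b columns NULL.
- a row (part_id=2): no match → kept, b columns NULL.
- a row (part_id=NULL): no match → kept, b columns NULL.
- a row (part_id=2): no match → kept, b columns NULL.
- a row (part_id=6): no match → kept, b columns NULL.
After projecting and ordering:
a.pname | a.part_id | b.supplier
Cable | 2 | NULL
Lens | NULL | NULL
Sensor | 2 | NULL
Valve | 6 | NULL
Widget | 6 | NULL

(Cable, 2, NULL); (Lens, NULL, NULL); (Sensor, 2, NULL); (Valve, 6, NULL); (Widget, 6, NULL)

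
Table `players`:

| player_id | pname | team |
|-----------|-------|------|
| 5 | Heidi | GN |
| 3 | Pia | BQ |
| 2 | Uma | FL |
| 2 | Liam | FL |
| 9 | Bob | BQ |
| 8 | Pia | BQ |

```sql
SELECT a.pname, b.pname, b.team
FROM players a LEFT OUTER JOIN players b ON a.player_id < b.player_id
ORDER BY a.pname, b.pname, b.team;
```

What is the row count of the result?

15

LEFT JOIN keeps every row from `players a`; unmatched rows get NULL for `players b`'s columns.
Matching on a.player_id < b.player_id.
- player_id=5: 2 matching b row(s), so 2 row(s) emitted.
- player_id=3: 3 matching b row(s), so 3 row(s) emitted.
- player_id=2: 4 matching b row(s), so 4 row(s) emitted.
- player_id=2: 4 matching b row(s), so 4 row(s) emitted.
- player_id=9: no b row matches, row kept with b columns NULL.
- player_id=8: 1 matching b row(s), so 1 row(s) emitted.
Total: 14 matched + 1 padded = 15 rows.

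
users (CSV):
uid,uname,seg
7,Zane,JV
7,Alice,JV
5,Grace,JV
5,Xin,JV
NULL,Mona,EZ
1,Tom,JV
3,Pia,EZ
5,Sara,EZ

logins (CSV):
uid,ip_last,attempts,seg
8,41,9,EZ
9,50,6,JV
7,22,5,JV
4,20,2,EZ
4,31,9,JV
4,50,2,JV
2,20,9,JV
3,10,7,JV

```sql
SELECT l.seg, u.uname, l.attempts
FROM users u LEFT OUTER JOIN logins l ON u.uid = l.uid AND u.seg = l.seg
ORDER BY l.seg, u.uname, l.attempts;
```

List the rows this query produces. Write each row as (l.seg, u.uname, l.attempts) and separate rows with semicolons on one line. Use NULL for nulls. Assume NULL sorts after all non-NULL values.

LEFT JOIN keeps every row from `users`; unmatched rows get NULL for `logins`'s columns.
Matching on u.uid = l.uid AND u.seg = l.seg. A NULL in a compared column never satisfies the condition.
- u (uid=7, seg=JV) pairs with 1 row(s) of l.
- u (uid=7, seg=JV) pairs with 1 row(s) of l.
- u (uid=5, seg=JV) has no partner → padded with NULL.
- u (uid=5, seg=JV) has no partner → padded with NULL.
- u (uid=NULL, seg=EZ) has no partner → padded with NULL.
- u (uid=1, seg=JV) has no partner → padded with NULL.
- u (uid=3, seg=EZ) has no partner → padded with NULL.
- u (uid=5, seg=EZ) has no partner → padded with NULL.
After projecting and ordering:
l.seg | u.uname | l.attempts
JV | Alice | 5
JV | Zane | 5
NULL | Grace | NULL
NULL | Mona | NULL
NULL | Pia | NULL
NULL | Sara | NULL
NULL | Tom | NULL
NULL | Xin | NULL

(JV, Alice, 5); (JV, Zane, 5); (NULL, Grace, NULL); (NULL, Mona, NULL); (NULL, Pia, NULL); (NULL, Sara, NULL); (NULL, Tom, NULL); (NULL, Xin, NULL)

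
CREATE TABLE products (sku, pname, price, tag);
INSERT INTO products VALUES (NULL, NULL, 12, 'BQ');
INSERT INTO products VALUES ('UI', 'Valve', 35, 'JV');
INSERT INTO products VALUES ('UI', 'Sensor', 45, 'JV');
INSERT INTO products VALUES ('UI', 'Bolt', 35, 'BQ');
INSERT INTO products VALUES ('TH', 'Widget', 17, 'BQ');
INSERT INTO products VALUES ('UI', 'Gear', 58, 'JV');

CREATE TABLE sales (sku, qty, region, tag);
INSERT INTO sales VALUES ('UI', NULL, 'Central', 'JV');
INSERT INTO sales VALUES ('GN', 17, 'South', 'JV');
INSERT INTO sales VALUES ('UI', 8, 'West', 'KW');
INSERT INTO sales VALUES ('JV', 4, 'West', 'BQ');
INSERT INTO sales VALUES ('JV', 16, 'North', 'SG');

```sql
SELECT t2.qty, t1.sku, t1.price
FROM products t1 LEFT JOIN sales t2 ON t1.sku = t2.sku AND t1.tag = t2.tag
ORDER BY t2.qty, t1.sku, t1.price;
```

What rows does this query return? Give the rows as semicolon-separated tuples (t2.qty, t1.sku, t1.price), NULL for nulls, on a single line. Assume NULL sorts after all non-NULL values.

(NULL, TH, 17); (NULL, UI, 35); (NULL, UI, 35); (NULL, UI, 45); (NULL, UI, 58); (NULL, NULL, 12)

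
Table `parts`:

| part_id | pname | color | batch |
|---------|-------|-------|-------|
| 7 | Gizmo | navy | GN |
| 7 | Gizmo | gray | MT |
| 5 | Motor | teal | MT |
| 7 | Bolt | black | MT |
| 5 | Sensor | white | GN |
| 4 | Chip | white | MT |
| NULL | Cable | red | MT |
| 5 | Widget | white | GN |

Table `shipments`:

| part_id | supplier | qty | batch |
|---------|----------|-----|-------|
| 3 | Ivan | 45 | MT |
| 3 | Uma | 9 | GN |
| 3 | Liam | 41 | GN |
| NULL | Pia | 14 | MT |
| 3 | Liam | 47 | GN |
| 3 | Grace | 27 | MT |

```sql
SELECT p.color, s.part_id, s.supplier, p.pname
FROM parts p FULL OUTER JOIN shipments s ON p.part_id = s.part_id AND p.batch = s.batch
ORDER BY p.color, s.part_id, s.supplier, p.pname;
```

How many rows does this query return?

14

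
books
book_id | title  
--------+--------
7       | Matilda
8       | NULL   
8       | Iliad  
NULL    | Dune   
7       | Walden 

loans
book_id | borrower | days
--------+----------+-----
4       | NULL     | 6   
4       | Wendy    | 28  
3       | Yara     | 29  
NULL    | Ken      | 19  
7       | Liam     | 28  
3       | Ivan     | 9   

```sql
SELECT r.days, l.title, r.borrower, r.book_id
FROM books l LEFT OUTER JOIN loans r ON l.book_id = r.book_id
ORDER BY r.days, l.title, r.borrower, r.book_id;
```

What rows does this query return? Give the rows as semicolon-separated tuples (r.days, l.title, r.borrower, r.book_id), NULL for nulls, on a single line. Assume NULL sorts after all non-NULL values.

(28, Matilda, Liam, 7); (28, Walden, Liam, 7); (NULL, Dune, NULL, NULL); (NULL, Iliad, NULL, NULL); (NULL, NULL, NULL, NULL)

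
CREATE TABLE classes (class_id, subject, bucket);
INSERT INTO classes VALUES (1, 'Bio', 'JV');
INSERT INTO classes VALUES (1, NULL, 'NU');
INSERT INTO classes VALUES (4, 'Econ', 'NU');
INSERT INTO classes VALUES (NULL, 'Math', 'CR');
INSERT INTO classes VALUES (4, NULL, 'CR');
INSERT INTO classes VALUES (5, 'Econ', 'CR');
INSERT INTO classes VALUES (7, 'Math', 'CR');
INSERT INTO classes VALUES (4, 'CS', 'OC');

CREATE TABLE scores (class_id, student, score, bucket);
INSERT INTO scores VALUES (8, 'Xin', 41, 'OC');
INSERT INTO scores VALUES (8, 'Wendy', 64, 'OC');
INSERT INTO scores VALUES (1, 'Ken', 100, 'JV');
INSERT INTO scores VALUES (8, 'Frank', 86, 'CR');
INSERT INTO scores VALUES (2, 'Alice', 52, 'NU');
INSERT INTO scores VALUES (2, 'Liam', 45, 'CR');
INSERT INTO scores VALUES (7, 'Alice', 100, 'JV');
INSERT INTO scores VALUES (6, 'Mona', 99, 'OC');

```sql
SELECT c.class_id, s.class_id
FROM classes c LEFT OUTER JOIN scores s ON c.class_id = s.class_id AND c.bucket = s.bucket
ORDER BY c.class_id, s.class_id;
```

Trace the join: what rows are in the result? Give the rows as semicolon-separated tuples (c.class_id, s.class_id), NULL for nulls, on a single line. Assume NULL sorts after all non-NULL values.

LEFT JOIN keeps every row from `classes`; unmatched rows get NULL for `scores`'s columns.
Matching on c.class_id = s.class_id AND c.bucket = s.bucket. A NULL in a compared column never satisfies the condition.
- c[0] class_id=1, bucket=JV → 1 match(es) in s → 1 row(s).
- c[1] class_id=1, bucket=NU → no match; kept with NULLs on the s side.
- c[2] class_id=4, bucket=NU → no match; kept with NULLs on the s side.
- c[3] class_id=NULL, bucket=CR → no match; kept with NULLs on the s side.
- c[4] class_id=4, bucket=CR → no match; kept with NULLs on the s side.
- c[5] class_id=5, bucket=CR → no match; kept with NULLs on the s side.
- c[6] class_id=7, bucket=CR → no match; kept with NULLs on the s side.
- c[7] class_id=4, bucket=OC → no match; kept with NULLs on the s side.
After projecting and ordering:
c.class_id | s.class_id
1 | 1
1 | NULL
4 | NULL
4 | NULL
4 | NULL
5 | NULL
7 | NULL
NULL | NULL

(1, 1); (1, NULL); (4, NULL); (4, NULL); (4, NULL); (5, NULL); (7, NULL); (NULL, NULL)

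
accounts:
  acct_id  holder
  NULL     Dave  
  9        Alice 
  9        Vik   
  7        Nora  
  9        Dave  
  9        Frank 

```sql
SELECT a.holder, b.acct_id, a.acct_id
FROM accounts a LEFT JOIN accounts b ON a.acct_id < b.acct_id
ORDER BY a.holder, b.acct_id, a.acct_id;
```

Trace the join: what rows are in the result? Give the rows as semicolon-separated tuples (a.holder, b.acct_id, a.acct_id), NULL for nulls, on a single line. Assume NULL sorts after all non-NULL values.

(Alice, NULL, 9); (Dave, NULL, 9); (Dave, NULL, NULL); (Frank, NULL, 9); (Nora, 9, 7); (Nora, 9, 7); (Nora, 9, 7); (Nora, 9, 7); (Vik, NULL, 9)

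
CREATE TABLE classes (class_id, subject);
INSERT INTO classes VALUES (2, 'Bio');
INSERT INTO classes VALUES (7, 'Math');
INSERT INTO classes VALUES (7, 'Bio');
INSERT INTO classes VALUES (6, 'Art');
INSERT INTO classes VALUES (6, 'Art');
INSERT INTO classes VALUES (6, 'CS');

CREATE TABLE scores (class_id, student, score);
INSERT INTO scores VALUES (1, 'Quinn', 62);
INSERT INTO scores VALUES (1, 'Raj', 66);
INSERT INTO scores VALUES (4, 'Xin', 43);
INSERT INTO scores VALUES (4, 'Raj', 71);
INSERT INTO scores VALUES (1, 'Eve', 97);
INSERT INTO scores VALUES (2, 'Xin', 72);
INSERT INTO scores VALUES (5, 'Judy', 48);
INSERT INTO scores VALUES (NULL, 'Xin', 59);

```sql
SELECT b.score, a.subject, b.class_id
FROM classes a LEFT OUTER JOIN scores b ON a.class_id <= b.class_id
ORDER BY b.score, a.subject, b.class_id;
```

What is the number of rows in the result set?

LEFT JOIN keeps every row from `classes`; unmatched rows get NULL for `scores`'s columns.
Matching on a.class_id <= b.class_id. A NULL in a compared column never satisfies the condition.
Matched pairs: 4; unmatched a rows kept: 5.
Total: 4 matched + 5 padded = 9 rows.

9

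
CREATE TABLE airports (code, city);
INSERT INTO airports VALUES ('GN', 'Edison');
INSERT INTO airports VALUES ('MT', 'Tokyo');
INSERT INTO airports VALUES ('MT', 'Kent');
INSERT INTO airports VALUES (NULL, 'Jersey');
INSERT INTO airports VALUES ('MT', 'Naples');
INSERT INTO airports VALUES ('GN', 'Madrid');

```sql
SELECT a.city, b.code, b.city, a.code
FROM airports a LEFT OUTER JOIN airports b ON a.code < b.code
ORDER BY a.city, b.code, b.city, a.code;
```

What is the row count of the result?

10

LEFT JOIN keeps every row from `airports a`; unmatched rows get NULL for `airports b`'s columns.
Matching on a.code < b.code. A NULL in a compared column never satisfies the condition.
- a row (code=GN): matches 3 b row(s) → 3 output row(s).
- a row (code=MT): no match → kept, b columns NULL.
- a row (code=MT): no match → kept, b columns NULL.
- a row (code=NULL): no match → kept, b columns NULL.
- a row (code=MT): no match → kept, b columns NULL.
- a row (code=GN): matches 3 b row(s) → 3 output row(s).
Total: 6 matched + 4 padded = 10 rows.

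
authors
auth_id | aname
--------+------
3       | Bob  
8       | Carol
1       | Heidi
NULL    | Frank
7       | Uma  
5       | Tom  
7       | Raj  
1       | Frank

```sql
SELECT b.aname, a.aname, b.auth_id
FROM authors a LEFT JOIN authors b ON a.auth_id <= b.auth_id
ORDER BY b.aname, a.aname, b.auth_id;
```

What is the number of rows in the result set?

LEFT JOIN keeps every row from `authors a`; unmatched rows get NULL for `authors b`'s columns.
Matching on a.auth_id <= b.auth_id. A NULL in a compared column never satisfies the condition.
- a[0] auth_id=3 → 5 match(es) in b → 5 row(s).
- a[1] auth_id=8 → 1 match(es) in b → 1 row(s).
- a[2] auth_id=1 → 7 match(es) in b → 7 row(s).
- a[3] auth_id=NULL → no match; kept with NULLs on the b side.
- a[4] auth_id=7 → 3 match(es) in b → 3 row(s).
- a[5] auth_id=5 → 4 match(es) in b → 4 row(s).
- a[6] auth_id=7 → 3 match(es) in b → 3 row(s).
- a[7] auth_id=1 → 7 match(es) in b → 7 row(s).
Total: 30 matched + 1 padded = 31 rows.

31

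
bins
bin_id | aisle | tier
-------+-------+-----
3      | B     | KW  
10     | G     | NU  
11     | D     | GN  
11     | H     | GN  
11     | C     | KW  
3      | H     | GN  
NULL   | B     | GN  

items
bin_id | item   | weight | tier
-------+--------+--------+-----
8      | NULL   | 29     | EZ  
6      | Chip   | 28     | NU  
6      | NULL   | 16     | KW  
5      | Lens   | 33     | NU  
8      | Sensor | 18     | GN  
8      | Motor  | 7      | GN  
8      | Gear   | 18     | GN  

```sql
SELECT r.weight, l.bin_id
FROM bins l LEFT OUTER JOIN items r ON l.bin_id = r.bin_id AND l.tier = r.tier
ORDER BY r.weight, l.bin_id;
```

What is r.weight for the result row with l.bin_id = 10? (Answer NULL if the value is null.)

LEFT JOIN keeps every row from `bins`; unmatched rows get NULL for `items`'s columns.
Matching on l.bin_id = r.bin_id AND l.tier = r.tier. A NULL in a compared column never satisfies the condition.
Matched pairs: 0; unmatched l rows kept: 7.

NULL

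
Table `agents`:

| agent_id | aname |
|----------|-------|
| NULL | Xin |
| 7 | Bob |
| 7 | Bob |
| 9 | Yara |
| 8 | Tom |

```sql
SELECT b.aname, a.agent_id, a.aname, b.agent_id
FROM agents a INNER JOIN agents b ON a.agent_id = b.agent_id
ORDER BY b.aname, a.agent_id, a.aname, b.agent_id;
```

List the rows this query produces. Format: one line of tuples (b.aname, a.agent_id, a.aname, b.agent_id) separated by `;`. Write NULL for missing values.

INNER JOIN keeps only pairs where the ON condition holds.
Matching on a.agent_id = b.agent_id. A NULL in a compared column never satisfies the condition.
Matched pairs: 6.

(Bob, 7, Bob, 7); (Bob, 7, Bob, 7); (Bob, 7, Bob, 7); (Bob, 7, Bob, 7); (Tom, 8, Tom, 8); (Yara, 9, Yara, 9)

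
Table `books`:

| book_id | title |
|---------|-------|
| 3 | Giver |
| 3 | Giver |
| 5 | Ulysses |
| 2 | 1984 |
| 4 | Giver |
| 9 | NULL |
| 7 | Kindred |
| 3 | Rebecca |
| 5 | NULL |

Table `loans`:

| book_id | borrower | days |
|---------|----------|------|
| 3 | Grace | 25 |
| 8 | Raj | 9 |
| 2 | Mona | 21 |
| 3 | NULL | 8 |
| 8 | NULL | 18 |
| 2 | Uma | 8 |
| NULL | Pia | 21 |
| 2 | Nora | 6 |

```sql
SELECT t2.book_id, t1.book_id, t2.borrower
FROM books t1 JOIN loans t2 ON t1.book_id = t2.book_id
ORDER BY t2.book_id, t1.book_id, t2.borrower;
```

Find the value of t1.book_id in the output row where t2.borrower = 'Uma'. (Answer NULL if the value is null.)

INNER JOIN keeps only pairs where the ON condition holds.
Matching on t1.book_id = t2.book_id. A NULL in a compared column never satisfies the condition.
Matched pairs: 9.

2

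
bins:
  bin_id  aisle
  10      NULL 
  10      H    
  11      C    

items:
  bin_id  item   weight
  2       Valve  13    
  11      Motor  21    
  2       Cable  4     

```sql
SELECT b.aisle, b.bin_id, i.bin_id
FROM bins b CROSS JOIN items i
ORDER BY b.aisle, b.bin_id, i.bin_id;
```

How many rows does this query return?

9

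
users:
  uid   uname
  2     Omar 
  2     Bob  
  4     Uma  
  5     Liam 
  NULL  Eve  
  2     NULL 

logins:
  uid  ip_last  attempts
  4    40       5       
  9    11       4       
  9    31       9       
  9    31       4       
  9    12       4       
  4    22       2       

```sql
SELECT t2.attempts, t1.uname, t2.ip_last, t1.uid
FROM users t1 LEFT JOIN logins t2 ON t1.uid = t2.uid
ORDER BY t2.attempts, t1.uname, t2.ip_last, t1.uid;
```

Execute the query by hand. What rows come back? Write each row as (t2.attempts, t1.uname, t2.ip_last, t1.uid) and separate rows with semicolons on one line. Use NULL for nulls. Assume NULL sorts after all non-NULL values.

(2, Uma, 22, 4); (5, Uma, 40, 4); (NULL, Bob, NULL, 2); (NULL, Eve, NULL, NULL); (NULL, Liam, NULL, 5); (NULL, Omar, NULL, 2); (NULL, NULL, NULL, 2)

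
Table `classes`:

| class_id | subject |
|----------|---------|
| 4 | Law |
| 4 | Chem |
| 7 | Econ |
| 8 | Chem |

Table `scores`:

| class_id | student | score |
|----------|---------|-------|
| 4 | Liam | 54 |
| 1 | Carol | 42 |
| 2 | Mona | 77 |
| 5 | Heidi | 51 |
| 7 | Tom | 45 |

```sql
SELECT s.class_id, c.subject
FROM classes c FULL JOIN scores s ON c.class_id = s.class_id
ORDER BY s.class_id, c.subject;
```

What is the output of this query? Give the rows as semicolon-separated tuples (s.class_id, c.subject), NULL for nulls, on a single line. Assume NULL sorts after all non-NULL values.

(1, NULL); (2, NULL); (4, Chem); (4, Law); (5, NULL); (7, Econ); (NULL, Chem)

FULL OUTER JOIN keeps every row from both sides; unmatched rows get NULL for the other side's columns.
Matching on c.class_id = s.class_id.
- c[0] class_id=4 → 1 match(es) in s → 1 row(s).
- c[1] class_id=4 → 1 match(es) in s → 1 row(s).
- c[2] class_id=7 → 1 match(es) in s → 1 row(s).
- c[3] class_id=8 → no match; kept with NULLs on the s side.
- plus 3 unmatched s row(s), each kept with NULL c columns.
After projecting and ordering:
s.class_id | c.subject
1 | NULL
2 | NULL
4 | Chem
4 | Law
5 | NULL
7 | Econ
NULL | Chem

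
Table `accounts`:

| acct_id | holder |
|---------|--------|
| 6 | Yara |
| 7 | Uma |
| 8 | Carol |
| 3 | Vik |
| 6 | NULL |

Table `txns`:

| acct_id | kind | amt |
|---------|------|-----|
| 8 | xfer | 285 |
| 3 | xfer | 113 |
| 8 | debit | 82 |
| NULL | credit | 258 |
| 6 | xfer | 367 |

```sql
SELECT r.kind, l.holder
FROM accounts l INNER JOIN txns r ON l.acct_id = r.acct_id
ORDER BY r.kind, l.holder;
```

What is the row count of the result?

5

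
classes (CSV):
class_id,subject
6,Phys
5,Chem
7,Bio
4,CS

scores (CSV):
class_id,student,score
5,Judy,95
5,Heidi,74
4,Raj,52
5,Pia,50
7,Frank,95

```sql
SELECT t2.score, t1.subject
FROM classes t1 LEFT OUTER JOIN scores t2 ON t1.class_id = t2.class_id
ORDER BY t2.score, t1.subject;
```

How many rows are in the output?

LEFT JOIN keeps every row from `classes`; unmatched rows get NULL for `scores`'s columns.
Matching on t1.class_id = t2.class_id.
- class_id=6: no t2 row matches, row kept with t2 columns NULL.
- class_id=5: 3 matching t2 row(s), so 3 row(s) emitted.
- class_id=7: 1 matching t2 row(s), so 1 row(s) emitted.
- class_id=4: 1 matching t2 row(s), so 1 row(s) emitted.
Total: 5 matched + 1 padded = 6 rows.

6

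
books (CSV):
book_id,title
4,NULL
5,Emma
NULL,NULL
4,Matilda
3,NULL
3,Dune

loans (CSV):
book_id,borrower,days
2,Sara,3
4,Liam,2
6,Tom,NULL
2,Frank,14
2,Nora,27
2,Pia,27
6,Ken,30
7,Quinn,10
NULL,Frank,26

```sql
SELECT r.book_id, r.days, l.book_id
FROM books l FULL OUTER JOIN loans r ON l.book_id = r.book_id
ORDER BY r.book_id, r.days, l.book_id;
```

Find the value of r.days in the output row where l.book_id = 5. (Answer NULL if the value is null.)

FULL OUTER JOIN keeps every row from both sides; unmatched rows get NULL for the other side's columns.
Matching on l.book_id = r.book_id. A NULL in a compared column never satisfies the condition.
- l row (book_id=4): matches 1 r row(s) → 1 output row(s).
- l row (book_id=5): no match → kept, r columns NULL.
- l row (book_id=NULL): no match → kept, r columns NULL.
- l row (book_id=4): matches 1 r row(s) → 1 output row(s).
- l row (book_id=3): no match → kept, r columns NULL.
- l row (book_id=3): no match → kept, r columns NULL.
- 8 row(s) from r found no l partner → padded with NULL.

NULL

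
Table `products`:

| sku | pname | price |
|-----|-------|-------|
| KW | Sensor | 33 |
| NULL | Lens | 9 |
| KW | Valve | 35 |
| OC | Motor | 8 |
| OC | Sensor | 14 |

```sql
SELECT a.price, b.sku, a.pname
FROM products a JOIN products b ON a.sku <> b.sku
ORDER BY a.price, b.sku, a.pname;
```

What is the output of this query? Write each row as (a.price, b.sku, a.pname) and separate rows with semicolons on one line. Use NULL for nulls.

(8, KW, Motor); (8, KW, Motor); (14, KW, Sensor); (14, KW, Sensor); (33, OC, Sensor); (33, OC, Sensor); (35, OC, Valve); (35, OC, Valve)

INNER JOIN keeps only pairs where the ON condition holds.
Matching on a.sku <> b.sku. A NULL in a compared column never satisfies the condition.
- a (sku=KW) pairs with 2 row(s) of b.
- a (sku=NULL) has no partner → excluded.
- a (sku=KW) pairs with 2 row(s) of b.
- a (sku=OC) pairs with 2 row(s) of b.
- a (sku=OC) pairs with 2 row(s) of b.
After projecting and ordering:
a.price | b.sku | a.pname
8 | KW | Motor
8 | KW | Motor
14 | KW | Sensor
14 | KW | Sensor
33 | OC | Sensor
33 | OC | Sensor
35 | OC | Valve
35 | OC | Valve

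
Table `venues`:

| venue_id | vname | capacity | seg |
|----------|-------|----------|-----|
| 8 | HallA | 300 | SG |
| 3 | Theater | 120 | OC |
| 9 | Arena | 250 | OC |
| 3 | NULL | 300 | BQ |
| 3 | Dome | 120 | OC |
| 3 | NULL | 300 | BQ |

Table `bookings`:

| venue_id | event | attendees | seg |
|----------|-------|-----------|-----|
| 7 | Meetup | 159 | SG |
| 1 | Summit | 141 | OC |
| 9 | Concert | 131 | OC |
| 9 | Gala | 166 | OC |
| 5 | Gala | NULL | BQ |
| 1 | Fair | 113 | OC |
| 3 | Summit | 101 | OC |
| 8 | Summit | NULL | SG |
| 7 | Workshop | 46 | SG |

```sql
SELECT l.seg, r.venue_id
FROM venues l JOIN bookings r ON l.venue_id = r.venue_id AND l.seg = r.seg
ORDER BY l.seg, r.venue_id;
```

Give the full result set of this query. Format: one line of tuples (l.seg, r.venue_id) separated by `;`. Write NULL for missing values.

INNER JOIN keeps only pairs where the ON condition holds.
Matching on l.venue_id = r.venue_id AND l.seg = r.seg.
- l row (venue_id=8, seg=SG): matches 1 r row(s) → 1 output row(s).
- l row (venue_id=3, seg=OC): matches 1 r row(s) → 1 output row(s).
- l row (venue_id=9, seg=OC): matches 2 r row(s) → 2 output row(s).
- l row (venue_id=3, seg=BQ): no match → dropped.
- l row (venue_id=3, seg=OC): matches 1 r row(s) → 1 output row(s).
- l row (venue_id=3, seg=BQ): no match → dropped.
After projecting and ordering:
l.seg | r.venue_id
OC | 3
OC | 3
OC | 9
OC | 9
SG | 8

(OC, 3); (OC, 3); (OC, 9); (OC, 9); (SG, 8)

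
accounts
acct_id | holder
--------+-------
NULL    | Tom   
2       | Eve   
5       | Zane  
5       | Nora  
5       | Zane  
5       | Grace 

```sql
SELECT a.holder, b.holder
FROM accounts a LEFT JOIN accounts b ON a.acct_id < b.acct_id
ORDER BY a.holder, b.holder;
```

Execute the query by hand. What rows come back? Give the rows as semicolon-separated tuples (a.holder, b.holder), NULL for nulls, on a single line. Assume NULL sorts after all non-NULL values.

(Eve, Grace); (Eve, Nora); (Eve, Zane); (Eve, Zane); (Grace, NULL); (Nora, NULL); (Tom, NULL); (Zane, NULL); (Zane, NULL)

LEFT JOIN keeps every row from `accounts a`; unmatched rows get NULL for `accounts b`'s columns.
Matching on a.acct_id < b.acct_id. A NULL in a compared column never satisfies the condition.
- a row (acct_id=NULL): no match → kept, b columns NULL.
- a row (acct_id=2): matches 4 b row(s) → 4 output row(s).
- a row (acct_id=5): no match → kept, b columns NULL.
- a row (acct_id=5): no match → kept, b columns NULL.
- a row (acct_id=5): no match → kept, b columns NULL.
- a row (acct_id=5): no match → kept, b columns NULL.
After projecting and ordering:
a.holder | b.holder
Eve | Grace
Eve | Nora
Eve | Zane
Eve | Zane
Grace | NULL
Nora | NULL
Tom | NULL
Zane | NULL
Zane | NULL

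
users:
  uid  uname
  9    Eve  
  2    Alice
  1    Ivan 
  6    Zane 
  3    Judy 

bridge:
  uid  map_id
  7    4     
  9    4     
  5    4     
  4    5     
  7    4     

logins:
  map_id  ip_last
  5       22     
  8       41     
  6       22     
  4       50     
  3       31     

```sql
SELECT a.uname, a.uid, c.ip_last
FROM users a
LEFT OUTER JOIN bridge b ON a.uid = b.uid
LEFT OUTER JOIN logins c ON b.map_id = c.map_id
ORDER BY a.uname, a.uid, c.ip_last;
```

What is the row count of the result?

5

Joins associate left-to-right: users LEFT JOIN bridge on uid gives 5 intermediate row(s).
Then LEFT JOIN `logins c` on map_id: each of those 5 rows is kept; rows whose b.map_id has no match in c get NULL for c's columns.
Result: 5 row(s).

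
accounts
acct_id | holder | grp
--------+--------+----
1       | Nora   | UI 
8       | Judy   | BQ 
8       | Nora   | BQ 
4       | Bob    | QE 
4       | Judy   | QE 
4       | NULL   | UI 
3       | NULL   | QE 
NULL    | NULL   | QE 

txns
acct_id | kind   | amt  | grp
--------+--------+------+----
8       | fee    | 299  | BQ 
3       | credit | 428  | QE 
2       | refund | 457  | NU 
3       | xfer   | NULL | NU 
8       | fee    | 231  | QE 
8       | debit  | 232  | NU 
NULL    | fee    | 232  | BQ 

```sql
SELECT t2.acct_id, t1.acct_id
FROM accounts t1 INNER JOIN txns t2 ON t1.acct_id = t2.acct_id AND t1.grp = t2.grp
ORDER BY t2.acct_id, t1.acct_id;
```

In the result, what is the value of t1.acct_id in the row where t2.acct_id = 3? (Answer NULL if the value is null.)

3

INNER JOIN keeps only pairs where the ON condition holds.
Matching on t1.acct_id = t2.acct_id AND t1.grp = t2.grp. A NULL in a compared column never satisfies the condition.
- t1[0] acct_id=1, grp=UI → no match; dropped.
- t1[1] acct_id=8, grp=BQ → 1 match(es) in t2 → 1 row(s).
- t1[2] acct_id=8, grp=BQ → 1 match(es) in t2 → 1 row(s).
- t1[3] acct_id=4, grp=QE → no match; dropped.
- t1[4] acct_id=4, grp=QE → no match; dropped.
- t1[5] acct_id=4, grp=UI → no match; dropped.
- t1[6] acct_id=3, grp=QE → 1 match(es) in t2 → 1 row(s).
- t1[7] acct_id=NULL, grp=QE → no match; dropped.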